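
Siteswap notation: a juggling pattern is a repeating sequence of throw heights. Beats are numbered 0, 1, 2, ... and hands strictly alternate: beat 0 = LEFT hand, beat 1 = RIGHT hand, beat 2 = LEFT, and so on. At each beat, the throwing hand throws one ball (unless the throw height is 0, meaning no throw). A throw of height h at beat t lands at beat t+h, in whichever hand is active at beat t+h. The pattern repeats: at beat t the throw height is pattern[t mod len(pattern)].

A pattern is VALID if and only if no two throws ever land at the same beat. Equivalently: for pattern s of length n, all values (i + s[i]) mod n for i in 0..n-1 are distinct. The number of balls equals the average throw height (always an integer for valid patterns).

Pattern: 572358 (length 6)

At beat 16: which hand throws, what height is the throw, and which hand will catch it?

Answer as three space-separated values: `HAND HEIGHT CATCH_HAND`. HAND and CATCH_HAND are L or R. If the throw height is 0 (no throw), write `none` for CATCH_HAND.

Answer: L 5 R

Derivation:
Beat 16: 16 mod 2 = 0, so hand = L
Throw height = pattern[16 mod 6] = pattern[4] = 5
Lands at beat 16+5=21, 21 mod 2 = 1, so catch hand = R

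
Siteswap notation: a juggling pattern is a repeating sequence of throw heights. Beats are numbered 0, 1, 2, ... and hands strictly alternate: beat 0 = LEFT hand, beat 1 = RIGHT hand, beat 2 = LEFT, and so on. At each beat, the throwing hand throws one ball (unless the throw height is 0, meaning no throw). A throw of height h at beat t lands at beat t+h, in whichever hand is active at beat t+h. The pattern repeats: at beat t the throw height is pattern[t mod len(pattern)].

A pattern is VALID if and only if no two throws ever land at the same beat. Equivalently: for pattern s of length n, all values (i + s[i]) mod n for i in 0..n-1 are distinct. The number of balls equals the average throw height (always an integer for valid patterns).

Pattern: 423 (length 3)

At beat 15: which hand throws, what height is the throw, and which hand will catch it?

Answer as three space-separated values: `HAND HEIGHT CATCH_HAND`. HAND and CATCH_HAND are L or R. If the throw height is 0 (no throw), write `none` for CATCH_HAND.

Answer: R 4 R

Derivation:
Beat 15: 15 mod 2 = 1, so hand = R
Throw height = pattern[15 mod 3] = pattern[0] = 4
Lands at beat 15+4=19, 19 mod 2 = 1, so catch hand = R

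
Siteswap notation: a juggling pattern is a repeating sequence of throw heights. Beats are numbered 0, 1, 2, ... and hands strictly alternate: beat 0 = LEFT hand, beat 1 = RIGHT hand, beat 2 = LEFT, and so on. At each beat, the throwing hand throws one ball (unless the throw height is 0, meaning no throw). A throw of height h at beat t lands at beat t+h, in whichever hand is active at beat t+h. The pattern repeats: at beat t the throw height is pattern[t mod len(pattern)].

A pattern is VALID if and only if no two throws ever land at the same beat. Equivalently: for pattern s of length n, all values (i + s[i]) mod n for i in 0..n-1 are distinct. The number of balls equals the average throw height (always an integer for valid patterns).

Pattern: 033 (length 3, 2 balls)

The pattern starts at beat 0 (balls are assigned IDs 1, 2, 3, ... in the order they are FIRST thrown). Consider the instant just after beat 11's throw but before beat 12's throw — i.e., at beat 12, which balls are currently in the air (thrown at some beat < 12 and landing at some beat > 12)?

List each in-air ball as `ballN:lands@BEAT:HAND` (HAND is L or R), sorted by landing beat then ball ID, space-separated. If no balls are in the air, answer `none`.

Answer: ball1:lands@13:R ball2:lands@14:L

Derivation:
Beat 1 (R): throw ball1 h=3 -> lands@4:L; in-air after throw: [b1@4:L]
Beat 2 (L): throw ball2 h=3 -> lands@5:R; in-air after throw: [b1@4:L b2@5:R]
Beat 4 (L): throw ball1 h=3 -> lands@7:R; in-air after throw: [b2@5:R b1@7:R]
Beat 5 (R): throw ball2 h=3 -> lands@8:L; in-air after throw: [b1@7:R b2@8:L]
Beat 7 (R): throw ball1 h=3 -> lands@10:L; in-air after throw: [b2@8:L b1@10:L]
Beat 8 (L): throw ball2 h=3 -> lands@11:R; in-air after throw: [b1@10:L b2@11:R]
Beat 10 (L): throw ball1 h=3 -> lands@13:R; in-air after throw: [b2@11:R b1@13:R]
Beat 11 (R): throw ball2 h=3 -> lands@14:L; in-air after throw: [b1@13:R b2@14:L]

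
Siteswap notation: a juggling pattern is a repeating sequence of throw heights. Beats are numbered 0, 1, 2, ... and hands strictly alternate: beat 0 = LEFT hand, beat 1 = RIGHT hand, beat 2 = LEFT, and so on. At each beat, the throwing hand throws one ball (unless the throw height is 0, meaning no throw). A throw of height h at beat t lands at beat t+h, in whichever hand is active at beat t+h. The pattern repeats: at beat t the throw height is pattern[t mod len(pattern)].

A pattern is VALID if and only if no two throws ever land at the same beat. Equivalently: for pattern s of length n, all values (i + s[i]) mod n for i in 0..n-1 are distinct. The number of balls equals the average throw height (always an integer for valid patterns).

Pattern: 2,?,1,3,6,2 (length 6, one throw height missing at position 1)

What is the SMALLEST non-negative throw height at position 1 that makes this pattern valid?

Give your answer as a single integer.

i=0: (0 + 2) mod 6 = 2
i=1: s[i]=? (unknown)
i=2: (2 + 1) mod 6 = 3
i=3: (3 + 3) mod 6 = 0
i=4: (4 + 6) mod 6 = 4
i=5: (5 + 2) mod 6 = 1
Known residues: [0, 1, 2, 3, 4]; need a permutation of 0..5, so missing residue r = 5
Need (1 + s) mod 6 = 5; smallest s = (5 - 1) mod 6 = 4

Answer: 4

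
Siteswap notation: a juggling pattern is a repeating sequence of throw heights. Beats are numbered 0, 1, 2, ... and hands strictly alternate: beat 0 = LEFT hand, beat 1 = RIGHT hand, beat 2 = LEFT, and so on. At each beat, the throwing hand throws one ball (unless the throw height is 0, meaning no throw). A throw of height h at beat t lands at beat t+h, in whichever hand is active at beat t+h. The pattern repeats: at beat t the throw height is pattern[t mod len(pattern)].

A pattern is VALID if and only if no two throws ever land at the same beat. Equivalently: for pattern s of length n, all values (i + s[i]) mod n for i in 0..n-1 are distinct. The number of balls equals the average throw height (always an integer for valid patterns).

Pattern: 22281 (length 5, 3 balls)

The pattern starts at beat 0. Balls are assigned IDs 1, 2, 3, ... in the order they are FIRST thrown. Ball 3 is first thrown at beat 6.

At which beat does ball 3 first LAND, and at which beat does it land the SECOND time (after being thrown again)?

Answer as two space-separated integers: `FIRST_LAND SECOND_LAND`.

Answer: 8 16

Derivation:
Beat 0 (L): throw ball1 h=2 -> lands@2:L; in-air after throw: [b1@2:L]
Beat 1 (R): throw ball2 h=2 -> lands@3:R; in-air after throw: [b1@2:L b2@3:R]
Beat 2 (L): throw ball1 h=2 -> lands@4:L; in-air after throw: [b2@3:R b1@4:L]
Beat 3 (R): throw ball2 h=8 -> lands@11:R; in-air after throw: [b1@4:L b2@11:R]
Beat 4 (L): throw ball1 h=1 -> lands@5:R; in-air after throw: [b1@5:R b2@11:R]
Beat 5 (R): throw ball1 h=2 -> lands@7:R; in-air after throw: [b1@7:R b2@11:R]
Beat 6 (L): throw ball3 h=2 -> lands@8:L; in-air after throw: [b1@7:R b3@8:L b2@11:R]
Beat 7 (R): throw ball1 h=2 -> lands@9:R; in-air after throw: [b3@8:L b1@9:R b2@11:R]
Beat 8 (L): throw ball3 h=8 -> lands@16:L; in-air after throw: [b1@9:R b2@11:R b3@16:L]
Beat 9 (R): throw ball1 h=1 -> lands@10:L; in-air after throw: [b1@10:L b2@11:R b3@16:L]
Beat 10 (L): throw ball1 h=2 -> lands@12:L; in-air after throw: [b2@11:R b1@12:L b3@16:L]
Beat 11 (R): throw ball2 h=2 -> lands@13:R; in-air after throw: [b1@12:L b2@13:R b3@16:L]
Beat 12 (L): throw ball1 h=2 -> lands@14:L; in-air after throw: [b2@13:R b1@14:L b3@16:L]
Beat 13 (R): throw ball2 h=8 -> lands@21:R; in-air after throw: [b1@14:L b3@16:L b2@21:R]
Beat 14 (L): throw ball1 h=1 -> lands@15:R; in-air after throw: [b1@15:R b3@16:L b2@21:R]
Beat 15 (R): throw ball1 h=2 -> lands@17:R; in-air after throw: [b3@16:L b1@17:R b2@21:R]
Beat 16 (L): throw ball3 h=2 -> lands@18:L; in-air after throw: [b1@17:R b3@18:L b2@21:R]
Ball 3: thrown@6 h=2 -> first land @8; rethrown@8 h=8 -> second land @16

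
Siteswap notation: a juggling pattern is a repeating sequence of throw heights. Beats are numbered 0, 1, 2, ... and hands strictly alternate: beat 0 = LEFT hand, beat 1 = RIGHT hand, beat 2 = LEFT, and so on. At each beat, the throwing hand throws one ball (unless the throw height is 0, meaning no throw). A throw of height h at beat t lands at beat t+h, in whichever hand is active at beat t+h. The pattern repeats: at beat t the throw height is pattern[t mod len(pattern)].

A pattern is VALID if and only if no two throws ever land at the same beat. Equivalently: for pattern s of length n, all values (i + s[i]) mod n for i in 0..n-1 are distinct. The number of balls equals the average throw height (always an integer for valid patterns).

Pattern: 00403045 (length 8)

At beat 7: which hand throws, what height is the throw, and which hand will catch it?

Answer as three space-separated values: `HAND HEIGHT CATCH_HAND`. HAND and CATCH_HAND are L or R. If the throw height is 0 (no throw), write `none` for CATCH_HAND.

Beat 7: 7 mod 2 = 1, so hand = R
Throw height = pattern[7 mod 8] = pattern[7] = 5
Lands at beat 7+5=12, 12 mod 2 = 0, so catch hand = L

Answer: R 5 L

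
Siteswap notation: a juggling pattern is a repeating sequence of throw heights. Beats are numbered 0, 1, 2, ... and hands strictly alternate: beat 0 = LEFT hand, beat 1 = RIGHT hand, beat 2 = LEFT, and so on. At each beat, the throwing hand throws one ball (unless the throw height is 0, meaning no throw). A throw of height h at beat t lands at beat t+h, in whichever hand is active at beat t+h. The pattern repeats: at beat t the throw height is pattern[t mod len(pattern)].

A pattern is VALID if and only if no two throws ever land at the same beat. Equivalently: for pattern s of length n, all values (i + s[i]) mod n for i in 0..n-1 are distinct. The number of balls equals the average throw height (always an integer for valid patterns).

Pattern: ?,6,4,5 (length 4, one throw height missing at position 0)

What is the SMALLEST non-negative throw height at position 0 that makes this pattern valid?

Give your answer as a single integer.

Answer: 1

Derivation:
i=0: s[i]=? (unknown)
i=1: (1 + 6) mod 4 = 3
i=2: (2 + 4) mod 4 = 2
i=3: (3 + 5) mod 4 = 0
Known residues: [0, 2, 3]; need a permutation of 0..3, so missing residue r = 1
Need (0 + s) mod 4 = 1; smallest s = (1 - 0) mod 4 = 1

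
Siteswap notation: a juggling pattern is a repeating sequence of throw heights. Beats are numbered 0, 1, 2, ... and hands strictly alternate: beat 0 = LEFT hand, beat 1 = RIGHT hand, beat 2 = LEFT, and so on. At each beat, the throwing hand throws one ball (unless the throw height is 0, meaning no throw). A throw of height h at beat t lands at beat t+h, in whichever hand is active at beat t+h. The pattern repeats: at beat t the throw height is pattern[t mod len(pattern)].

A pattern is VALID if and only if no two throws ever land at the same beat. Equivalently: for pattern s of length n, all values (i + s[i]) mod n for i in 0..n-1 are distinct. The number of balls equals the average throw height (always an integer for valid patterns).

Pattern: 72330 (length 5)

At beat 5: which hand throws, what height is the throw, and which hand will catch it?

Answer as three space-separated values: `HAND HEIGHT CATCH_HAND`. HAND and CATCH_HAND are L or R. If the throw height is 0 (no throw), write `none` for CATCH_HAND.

Answer: R 7 L

Derivation:
Beat 5: 5 mod 2 = 1, so hand = R
Throw height = pattern[5 mod 5] = pattern[0] = 7
Lands at beat 5+7=12, 12 mod 2 = 0, so catch hand = L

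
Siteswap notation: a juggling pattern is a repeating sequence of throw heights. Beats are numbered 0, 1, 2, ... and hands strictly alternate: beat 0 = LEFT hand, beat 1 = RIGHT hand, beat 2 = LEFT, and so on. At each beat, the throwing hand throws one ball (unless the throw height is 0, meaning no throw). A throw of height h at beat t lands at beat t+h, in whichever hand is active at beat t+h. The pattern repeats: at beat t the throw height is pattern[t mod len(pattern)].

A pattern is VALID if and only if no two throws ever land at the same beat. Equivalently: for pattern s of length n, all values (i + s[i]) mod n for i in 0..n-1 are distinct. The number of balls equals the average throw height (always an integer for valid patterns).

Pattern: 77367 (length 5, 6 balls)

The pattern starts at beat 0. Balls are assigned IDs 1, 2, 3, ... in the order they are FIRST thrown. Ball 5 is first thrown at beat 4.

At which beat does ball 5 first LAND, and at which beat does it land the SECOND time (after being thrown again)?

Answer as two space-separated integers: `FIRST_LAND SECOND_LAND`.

Answer: 11 18

Derivation:
Beat 0 (L): throw ball1 h=7 -> lands@7:R; in-air after throw: [b1@7:R]
Beat 1 (R): throw ball2 h=7 -> lands@8:L; in-air after throw: [b1@7:R b2@8:L]
Beat 2 (L): throw ball3 h=3 -> lands@5:R; in-air after throw: [b3@5:R b1@7:R b2@8:L]
Beat 3 (R): throw ball4 h=6 -> lands@9:R; in-air after throw: [b3@5:R b1@7:R b2@8:L b4@9:R]
Beat 4 (L): throw ball5 h=7 -> lands@11:R; in-air after throw: [b3@5:R b1@7:R b2@8:L b4@9:R b5@11:R]
Beat 5 (R): throw ball3 h=7 -> lands@12:L; in-air after throw: [b1@7:R b2@8:L b4@9:R b5@11:R b3@12:L]
Beat 6 (L): throw ball6 h=7 -> lands@13:R; in-air after throw: [b1@7:R b2@8:L b4@9:R b5@11:R b3@12:L b6@13:R]
Beat 7 (R): throw ball1 h=3 -> lands@10:L; in-air after throw: [b2@8:L b4@9:R b1@10:L b5@11:R b3@12:L b6@13:R]
Beat 8 (L): throw ball2 h=6 -> lands@14:L; in-air after throw: [b4@9:R b1@10:L b5@11:R b3@12:L b6@13:R b2@14:L]
Beat 9 (R): throw ball4 h=7 -> lands@16:L; in-air after throw: [b1@10:L b5@11:R b3@12:L b6@13:R b2@14:L b4@16:L]
Beat 10 (L): throw ball1 h=7 -> lands@17:R; in-air after throw: [b5@11:R b3@12:L b6@13:R b2@14:L b4@16:L b1@17:R]
Beat 11 (R): throw ball5 h=7 -> lands@18:L; in-air after throw: [b3@12:L b6@13:R b2@14:L b4@16:L b1@17:R b5@18:L]
Beat 12 (L): throw ball3 h=3 -> lands@15:R; in-air after throw: [b6@13:R b2@14:L b3@15:R b4@16:L b1@17:R b5@18:L]
Beat 13 (R): throw ball6 h=6 -> lands@19:R; in-air after throw: [b2@14:L b3@15:R b4@16:L b1@17:R b5@18:L b6@19:R]
Beat 14 (L): throw ball2 h=7 -> lands@21:R; in-air after throw: [b3@15:R b4@16:L b1@17:R b5@18:L b6@19:R b2@21:R]
Beat 15 (R): throw ball3 h=7 -> lands@22:L; in-air after throw: [b4@16:L b1@17:R b5@18:L b6@19:R b2@21:R b3@22:L]
Beat 16 (L): throw ball4 h=7 -> lands@23:R; in-air after throw: [b1@17:R b5@18:L b6@19:R b2@21:R b3@22:L b4@23:R]
Ball 5: thrown@4 h=7 -> first land @11; rethrown@11 h=7 -> second land @18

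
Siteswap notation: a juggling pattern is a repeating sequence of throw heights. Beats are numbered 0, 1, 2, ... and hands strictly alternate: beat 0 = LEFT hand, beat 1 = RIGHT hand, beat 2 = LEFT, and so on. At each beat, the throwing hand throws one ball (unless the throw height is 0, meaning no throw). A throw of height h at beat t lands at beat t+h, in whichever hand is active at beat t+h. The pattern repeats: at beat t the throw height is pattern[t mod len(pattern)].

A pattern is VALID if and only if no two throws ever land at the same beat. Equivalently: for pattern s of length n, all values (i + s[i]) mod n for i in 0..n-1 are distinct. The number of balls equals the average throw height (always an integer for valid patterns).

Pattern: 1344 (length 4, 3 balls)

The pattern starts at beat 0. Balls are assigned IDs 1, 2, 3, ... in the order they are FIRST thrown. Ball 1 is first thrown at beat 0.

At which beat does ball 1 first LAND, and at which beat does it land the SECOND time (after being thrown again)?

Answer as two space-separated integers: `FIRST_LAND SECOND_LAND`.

Answer: 1 4

Derivation:
Beat 0 (L): throw ball1 h=1 -> lands@1:R; in-air after throw: [b1@1:R]
Beat 1 (R): throw ball1 h=3 -> lands@4:L; in-air after throw: [b1@4:L]
Beat 2 (L): throw ball2 h=4 -> lands@6:L; in-air after throw: [b1@4:L b2@6:L]
Beat 3 (R): throw ball3 h=4 -> lands@7:R; in-air after throw: [b1@4:L b2@6:L b3@7:R]
Beat 4 (L): throw ball1 h=1 -> lands@5:R; in-air after throw: [b1@5:R b2@6:L b3@7:R]
Ball 1: thrown@0 h=1 -> first land @1; rethrown@1 h=3 -> second land @4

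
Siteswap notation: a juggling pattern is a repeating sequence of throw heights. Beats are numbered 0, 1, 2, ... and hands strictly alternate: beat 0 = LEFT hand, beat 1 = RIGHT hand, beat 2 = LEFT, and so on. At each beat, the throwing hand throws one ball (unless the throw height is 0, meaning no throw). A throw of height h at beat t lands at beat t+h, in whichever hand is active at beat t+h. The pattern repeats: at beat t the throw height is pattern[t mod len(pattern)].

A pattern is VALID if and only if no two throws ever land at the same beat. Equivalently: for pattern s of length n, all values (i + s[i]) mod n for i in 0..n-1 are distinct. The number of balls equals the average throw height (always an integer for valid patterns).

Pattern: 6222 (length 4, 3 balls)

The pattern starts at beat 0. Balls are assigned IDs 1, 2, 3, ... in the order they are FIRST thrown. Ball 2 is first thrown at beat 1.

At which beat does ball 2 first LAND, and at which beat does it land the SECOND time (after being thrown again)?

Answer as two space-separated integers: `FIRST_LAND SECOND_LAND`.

Answer: 3 5

Derivation:
Beat 0 (L): throw ball1 h=6 -> lands@6:L; in-air after throw: [b1@6:L]
Beat 1 (R): throw ball2 h=2 -> lands@3:R; in-air after throw: [b2@3:R b1@6:L]
Beat 2 (L): throw ball3 h=2 -> lands@4:L; in-air after throw: [b2@3:R b3@4:L b1@6:L]
Beat 3 (R): throw ball2 h=2 -> lands@5:R; in-air after throw: [b3@4:L b2@5:R b1@6:L]
Beat 4 (L): throw ball3 h=6 -> lands@10:L; in-air after throw: [b2@5:R b1@6:L b3@10:L]
Beat 5 (R): throw ball2 h=2 -> lands@7:R; in-air after throw: [b1@6:L b2@7:R b3@10:L]
Ball 2: thrown@1 h=2 -> first land @3; rethrown@3 h=2 -> second land @5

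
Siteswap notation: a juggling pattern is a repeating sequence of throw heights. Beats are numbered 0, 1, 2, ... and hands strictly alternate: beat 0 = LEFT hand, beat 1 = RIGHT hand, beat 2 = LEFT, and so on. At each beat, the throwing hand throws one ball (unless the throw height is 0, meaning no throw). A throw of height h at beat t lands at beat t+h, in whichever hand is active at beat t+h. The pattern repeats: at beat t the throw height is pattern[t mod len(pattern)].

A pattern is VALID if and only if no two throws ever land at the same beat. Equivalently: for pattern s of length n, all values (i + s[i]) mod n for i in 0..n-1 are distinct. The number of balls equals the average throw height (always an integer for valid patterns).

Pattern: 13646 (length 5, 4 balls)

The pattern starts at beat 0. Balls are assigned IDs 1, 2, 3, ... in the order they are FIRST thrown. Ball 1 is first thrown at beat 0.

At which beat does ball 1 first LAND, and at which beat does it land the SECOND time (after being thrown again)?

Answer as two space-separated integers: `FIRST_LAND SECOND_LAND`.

Answer: 1 4

Derivation:
Beat 0 (L): throw ball1 h=1 -> lands@1:R; in-air after throw: [b1@1:R]
Beat 1 (R): throw ball1 h=3 -> lands@4:L; in-air after throw: [b1@4:L]
Beat 2 (L): throw ball2 h=6 -> lands@8:L; in-air after throw: [b1@4:L b2@8:L]
Beat 3 (R): throw ball3 h=4 -> lands@7:R; in-air after throw: [b1@4:L b3@7:R b2@8:L]
Beat 4 (L): throw ball1 h=6 -> lands@10:L; in-air after throw: [b3@7:R b2@8:L b1@10:L]
Ball 1: thrown@0 h=1 -> first land @1; rethrown@1 h=3 -> second land @4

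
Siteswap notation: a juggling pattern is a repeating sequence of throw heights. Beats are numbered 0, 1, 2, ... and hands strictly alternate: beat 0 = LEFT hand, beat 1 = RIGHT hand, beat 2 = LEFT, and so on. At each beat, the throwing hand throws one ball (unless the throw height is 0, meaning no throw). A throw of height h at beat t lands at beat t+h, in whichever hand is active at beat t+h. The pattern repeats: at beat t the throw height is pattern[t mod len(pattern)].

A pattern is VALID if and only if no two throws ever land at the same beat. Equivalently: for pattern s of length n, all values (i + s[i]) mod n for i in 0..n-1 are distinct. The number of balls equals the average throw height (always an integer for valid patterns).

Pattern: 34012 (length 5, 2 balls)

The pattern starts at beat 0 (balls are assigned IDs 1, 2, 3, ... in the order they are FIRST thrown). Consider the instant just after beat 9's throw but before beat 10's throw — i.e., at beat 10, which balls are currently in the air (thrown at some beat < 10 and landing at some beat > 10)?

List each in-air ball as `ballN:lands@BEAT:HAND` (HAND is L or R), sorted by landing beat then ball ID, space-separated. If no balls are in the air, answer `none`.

Beat 0 (L): throw ball1 h=3 -> lands@3:R; in-air after throw: [b1@3:R]
Beat 1 (R): throw ball2 h=4 -> lands@5:R; in-air after throw: [b1@3:R b2@5:R]
Beat 3 (R): throw ball1 h=1 -> lands@4:L; in-air after throw: [b1@4:L b2@5:R]
Beat 4 (L): throw ball1 h=2 -> lands@6:L; in-air after throw: [b2@5:R b1@6:L]
Beat 5 (R): throw ball2 h=3 -> lands@8:L; in-air after throw: [b1@6:L b2@8:L]
Beat 6 (L): throw ball1 h=4 -> lands@10:L; in-air after throw: [b2@8:L b1@10:L]
Beat 8 (L): throw ball2 h=1 -> lands@9:R; in-air after throw: [b2@9:R b1@10:L]
Beat 9 (R): throw ball2 h=2 -> lands@11:R; in-air after throw: [b1@10:L b2@11:R]
Beat 10 (L): throw ball1 h=3 -> lands@13:R; in-air after throw: [b2@11:R b1@13:R]

Answer: ball2:lands@11:R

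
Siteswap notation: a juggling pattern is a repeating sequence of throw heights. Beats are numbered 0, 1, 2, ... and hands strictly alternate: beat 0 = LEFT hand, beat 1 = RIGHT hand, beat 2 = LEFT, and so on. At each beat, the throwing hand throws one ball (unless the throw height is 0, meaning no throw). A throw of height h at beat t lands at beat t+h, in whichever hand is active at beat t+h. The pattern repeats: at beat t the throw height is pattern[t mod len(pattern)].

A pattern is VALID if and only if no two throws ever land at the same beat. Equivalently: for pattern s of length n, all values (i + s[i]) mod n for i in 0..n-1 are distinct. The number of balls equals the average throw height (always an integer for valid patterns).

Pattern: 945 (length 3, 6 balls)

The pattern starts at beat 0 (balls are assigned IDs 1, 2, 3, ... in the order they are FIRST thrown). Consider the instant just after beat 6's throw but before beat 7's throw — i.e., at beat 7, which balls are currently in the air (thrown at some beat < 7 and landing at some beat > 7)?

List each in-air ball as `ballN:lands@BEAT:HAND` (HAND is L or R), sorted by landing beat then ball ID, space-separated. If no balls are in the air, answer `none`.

Beat 0 (L): throw ball1 h=9 -> lands@9:R; in-air after throw: [b1@9:R]
Beat 1 (R): throw ball2 h=4 -> lands@5:R; in-air after throw: [b2@5:R b1@9:R]
Beat 2 (L): throw ball3 h=5 -> lands@7:R; in-air after throw: [b2@5:R b3@7:R b1@9:R]
Beat 3 (R): throw ball4 h=9 -> lands@12:L; in-air after throw: [b2@5:R b3@7:R b1@9:R b4@12:L]
Beat 4 (L): throw ball5 h=4 -> lands@8:L; in-air after throw: [b2@5:R b3@7:R b5@8:L b1@9:R b4@12:L]
Beat 5 (R): throw ball2 h=5 -> lands@10:L; in-air after throw: [b3@7:R b5@8:L b1@9:R b2@10:L b4@12:L]
Beat 6 (L): throw ball6 h=9 -> lands@15:R; in-air after throw: [b3@7:R b5@8:L b1@9:R b2@10:L b4@12:L b6@15:R]
Beat 7 (R): throw ball3 h=4 -> lands@11:R; in-air after throw: [b5@8:L b1@9:R b2@10:L b3@11:R b4@12:L b6@15:R]

Answer: ball5:lands@8:L ball1:lands@9:R ball2:lands@10:L ball4:lands@12:L ball6:lands@15:R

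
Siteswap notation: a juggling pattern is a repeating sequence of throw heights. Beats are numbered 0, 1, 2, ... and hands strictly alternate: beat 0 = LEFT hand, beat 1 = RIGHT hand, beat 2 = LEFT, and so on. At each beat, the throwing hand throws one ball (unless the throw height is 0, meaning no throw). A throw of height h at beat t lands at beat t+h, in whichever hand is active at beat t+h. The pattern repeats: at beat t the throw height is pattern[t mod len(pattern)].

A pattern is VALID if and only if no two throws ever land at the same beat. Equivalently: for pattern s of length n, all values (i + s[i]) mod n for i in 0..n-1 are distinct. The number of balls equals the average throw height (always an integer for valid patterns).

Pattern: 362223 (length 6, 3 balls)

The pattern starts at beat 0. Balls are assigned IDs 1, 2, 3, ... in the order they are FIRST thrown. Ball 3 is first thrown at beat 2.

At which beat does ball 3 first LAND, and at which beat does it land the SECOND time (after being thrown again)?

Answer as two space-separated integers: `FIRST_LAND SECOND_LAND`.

Answer: 4 6

Derivation:
Beat 0 (L): throw ball1 h=3 -> lands@3:R; in-air after throw: [b1@3:R]
Beat 1 (R): throw ball2 h=6 -> lands@7:R; in-air after throw: [b1@3:R b2@7:R]
Beat 2 (L): throw ball3 h=2 -> lands@4:L; in-air after throw: [b1@3:R b3@4:L b2@7:R]
Beat 3 (R): throw ball1 h=2 -> lands@5:R; in-air after throw: [b3@4:L b1@5:R b2@7:R]
Beat 4 (L): throw ball3 h=2 -> lands@6:L; in-air after throw: [b1@5:R b3@6:L b2@7:R]
Beat 5 (R): throw ball1 h=3 -> lands@8:L; in-air after throw: [b3@6:L b2@7:R b1@8:L]
Beat 6 (L): throw ball3 h=3 -> lands@9:R; in-air after throw: [b2@7:R b1@8:L b3@9:R]
Ball 3: thrown@2 h=2 -> first land @4; rethrown@4 h=2 -> second land @6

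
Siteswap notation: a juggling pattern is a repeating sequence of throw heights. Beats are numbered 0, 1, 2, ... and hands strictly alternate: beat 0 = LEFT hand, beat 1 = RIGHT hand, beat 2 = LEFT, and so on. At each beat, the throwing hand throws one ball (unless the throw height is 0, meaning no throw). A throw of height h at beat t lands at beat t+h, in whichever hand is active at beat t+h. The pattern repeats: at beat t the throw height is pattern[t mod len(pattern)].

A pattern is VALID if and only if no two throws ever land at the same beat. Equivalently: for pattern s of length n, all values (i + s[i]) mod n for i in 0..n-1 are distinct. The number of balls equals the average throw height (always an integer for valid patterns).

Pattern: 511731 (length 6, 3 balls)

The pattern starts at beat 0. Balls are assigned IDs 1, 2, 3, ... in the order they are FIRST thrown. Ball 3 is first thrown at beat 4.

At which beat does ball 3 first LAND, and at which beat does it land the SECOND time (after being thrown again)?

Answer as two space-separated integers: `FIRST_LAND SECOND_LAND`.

Answer: 7 8

Derivation:
Beat 0 (L): throw ball1 h=5 -> lands@5:R; in-air after throw: [b1@5:R]
Beat 1 (R): throw ball2 h=1 -> lands@2:L; in-air after throw: [b2@2:L b1@5:R]
Beat 2 (L): throw ball2 h=1 -> lands@3:R; in-air after throw: [b2@3:R b1@5:R]
Beat 3 (R): throw ball2 h=7 -> lands@10:L; in-air after throw: [b1@5:R b2@10:L]
Beat 4 (L): throw ball3 h=3 -> lands@7:R; in-air after throw: [b1@5:R b3@7:R b2@10:L]
Beat 5 (R): throw ball1 h=1 -> lands@6:L; in-air after throw: [b1@6:L b3@7:R b2@10:L]
Beat 6 (L): throw ball1 h=5 -> lands@11:R; in-air after throw: [b3@7:R b2@10:L b1@11:R]
Beat 7 (R): throw ball3 h=1 -> lands@8:L; in-air after throw: [b3@8:L b2@10:L b1@11:R]
Beat 8 (L): throw ball3 h=1 -> lands@9:R; in-air after throw: [b3@9:R b2@10:L b1@11:R]
Ball 3: thrown@4 h=3 -> first land @7; rethrown@7 h=1 -> second land @8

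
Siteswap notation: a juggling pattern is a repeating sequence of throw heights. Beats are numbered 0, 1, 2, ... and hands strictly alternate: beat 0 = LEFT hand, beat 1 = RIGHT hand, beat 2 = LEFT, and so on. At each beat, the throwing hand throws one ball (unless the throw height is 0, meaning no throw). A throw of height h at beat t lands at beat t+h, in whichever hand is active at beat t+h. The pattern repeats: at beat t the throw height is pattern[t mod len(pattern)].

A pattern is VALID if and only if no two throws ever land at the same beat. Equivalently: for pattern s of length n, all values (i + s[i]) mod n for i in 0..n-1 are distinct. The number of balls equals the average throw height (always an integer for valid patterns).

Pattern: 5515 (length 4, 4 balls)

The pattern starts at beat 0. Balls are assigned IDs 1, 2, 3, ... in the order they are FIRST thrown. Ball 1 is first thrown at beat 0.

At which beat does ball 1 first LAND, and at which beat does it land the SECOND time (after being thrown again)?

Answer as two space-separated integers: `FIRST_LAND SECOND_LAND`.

Beat 0 (L): throw ball1 h=5 -> lands@5:R; in-air after throw: [b1@5:R]
Beat 1 (R): throw ball2 h=5 -> lands@6:L; in-air after throw: [b1@5:R b2@6:L]
Beat 2 (L): throw ball3 h=1 -> lands@3:R; in-air after throw: [b3@3:R b1@5:R b2@6:L]
Beat 3 (R): throw ball3 h=5 -> lands@8:L; in-air after throw: [b1@5:R b2@6:L b3@8:L]
Beat 4 (L): throw ball4 h=5 -> lands@9:R; in-air after throw: [b1@5:R b2@6:L b3@8:L b4@9:R]
Beat 5 (R): throw ball1 h=5 -> lands@10:L; in-air after throw: [b2@6:L b3@8:L b4@9:R b1@10:L]
Beat 6 (L): throw ball2 h=1 -> lands@7:R; in-air after throw: [b2@7:R b3@8:L b4@9:R b1@10:L]
Beat 7 (R): throw ball2 h=5 -> lands@12:L; in-air after throw: [b3@8:L b4@9:R b1@10:L b2@12:L]
Beat 8 (L): throw ball3 h=5 -> lands@13:R; in-air after throw: [b4@9:R b1@10:L b2@12:L b3@13:R]
Beat 9 (R): throw ball4 h=5 -> lands@14:L; in-air after throw: [b1@10:L b2@12:L b3@13:R b4@14:L]
Beat 10 (L): throw ball1 h=1 -> lands@11:R; in-air after throw: [b1@11:R b2@12:L b3@13:R b4@14:L]
Ball 1: thrown@0 h=5 -> first land @5; rethrown@5 h=5 -> second land @10

Answer: 5 10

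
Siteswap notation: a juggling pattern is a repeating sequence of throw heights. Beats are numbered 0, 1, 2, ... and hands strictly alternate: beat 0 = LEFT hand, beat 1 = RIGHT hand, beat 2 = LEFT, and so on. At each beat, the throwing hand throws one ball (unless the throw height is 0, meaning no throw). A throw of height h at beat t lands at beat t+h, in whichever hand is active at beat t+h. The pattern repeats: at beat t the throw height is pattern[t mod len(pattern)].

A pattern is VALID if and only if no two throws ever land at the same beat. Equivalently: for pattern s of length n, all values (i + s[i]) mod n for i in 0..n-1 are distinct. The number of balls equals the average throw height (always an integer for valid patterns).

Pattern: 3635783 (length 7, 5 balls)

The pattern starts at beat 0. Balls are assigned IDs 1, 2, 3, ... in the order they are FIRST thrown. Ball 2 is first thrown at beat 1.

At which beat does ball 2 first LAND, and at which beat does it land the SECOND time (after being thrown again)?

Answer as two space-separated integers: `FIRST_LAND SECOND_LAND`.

Beat 0 (L): throw ball1 h=3 -> lands@3:R; in-air after throw: [b1@3:R]
Beat 1 (R): throw ball2 h=6 -> lands@7:R; in-air after throw: [b1@3:R b2@7:R]
Beat 2 (L): throw ball3 h=3 -> lands@5:R; in-air after throw: [b1@3:R b3@5:R b2@7:R]
Beat 3 (R): throw ball1 h=5 -> lands@8:L; in-air after throw: [b3@5:R b2@7:R b1@8:L]
Beat 4 (L): throw ball4 h=7 -> lands@11:R; in-air after throw: [b3@5:R b2@7:R b1@8:L b4@11:R]
Beat 5 (R): throw ball3 h=8 -> lands@13:R; in-air after throw: [b2@7:R b1@8:L b4@11:R b3@13:R]
Beat 6 (L): throw ball5 h=3 -> lands@9:R; in-air after throw: [b2@7:R b1@8:L b5@9:R b4@11:R b3@13:R]
Beat 7 (R): throw ball2 h=3 -> lands@10:L; in-air after throw: [b1@8:L b5@9:R b2@10:L b4@11:R b3@13:R]
Beat 8 (L): throw ball1 h=6 -> lands@14:L; in-air after throw: [b5@9:R b2@10:L b4@11:R b3@13:R b1@14:L]
Beat 9 (R): throw ball5 h=3 -> lands@12:L; in-air after throw: [b2@10:L b4@11:R b5@12:L b3@13:R b1@14:L]
Beat 10 (L): throw ball2 h=5 -> lands@15:R; in-air after throw: [b4@11:R b5@12:L b3@13:R b1@14:L b2@15:R]
Ball 2: thrown@1 h=6 -> first land @7; rethrown@7 h=3 -> second land @10

Answer: 7 10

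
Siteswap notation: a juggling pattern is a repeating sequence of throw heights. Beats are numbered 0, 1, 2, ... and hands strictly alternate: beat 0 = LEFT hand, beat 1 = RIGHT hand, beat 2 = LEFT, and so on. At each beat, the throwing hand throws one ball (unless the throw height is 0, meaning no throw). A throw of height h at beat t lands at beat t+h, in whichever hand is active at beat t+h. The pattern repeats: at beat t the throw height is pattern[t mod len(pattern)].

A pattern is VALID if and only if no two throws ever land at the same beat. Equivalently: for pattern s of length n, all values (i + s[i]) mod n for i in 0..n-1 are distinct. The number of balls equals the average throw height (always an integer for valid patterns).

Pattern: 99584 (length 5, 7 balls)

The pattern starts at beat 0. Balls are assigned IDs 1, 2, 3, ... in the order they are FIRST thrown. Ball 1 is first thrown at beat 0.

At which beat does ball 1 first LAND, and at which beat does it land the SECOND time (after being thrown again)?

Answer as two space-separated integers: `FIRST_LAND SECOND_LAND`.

Beat 0 (L): throw ball1 h=9 -> lands@9:R; in-air after throw: [b1@9:R]
Beat 1 (R): throw ball2 h=9 -> lands@10:L; in-air after throw: [b1@9:R b2@10:L]
Beat 2 (L): throw ball3 h=5 -> lands@7:R; in-air after throw: [b3@7:R b1@9:R b2@10:L]
Beat 3 (R): throw ball4 h=8 -> lands@11:R; in-air after throw: [b3@7:R b1@9:R b2@10:L b4@11:R]
Beat 4 (L): throw ball5 h=4 -> lands@8:L; in-air after throw: [b3@7:R b5@8:L b1@9:R b2@10:L b4@11:R]
Beat 5 (R): throw ball6 h=9 -> lands@14:L; in-air after throw: [b3@7:R b5@8:L b1@9:R b2@10:L b4@11:R b6@14:L]
Beat 6 (L): throw ball7 h=9 -> lands@15:R; in-air after throw: [b3@7:R b5@8:L b1@9:R b2@10:L b4@11:R b6@14:L b7@15:R]
Beat 7 (R): throw ball3 h=5 -> lands@12:L; in-air after throw: [b5@8:L b1@9:R b2@10:L b4@11:R b3@12:L b6@14:L b7@15:R]
Beat 8 (L): throw ball5 h=8 -> lands@16:L; in-air after throw: [b1@9:R b2@10:L b4@11:R b3@12:L b6@14:L b7@15:R b5@16:L]
Beat 9 (R): throw ball1 h=4 -> lands@13:R; in-air after throw: [b2@10:L b4@11:R b3@12:L b1@13:R b6@14:L b7@15:R b5@16:L]
Beat 10 (L): throw ball2 h=9 -> lands@19:R; in-air after throw: [b4@11:R b3@12:L b1@13:R b6@14:L b7@15:R b5@16:L b2@19:R]
Beat 11 (R): throw ball4 h=9 -> lands@20:L; in-air after throw: [b3@12:L b1@13:R b6@14:L b7@15:R b5@16:L b2@19:R b4@20:L]
Ball 1: thrown@0 h=9 -> first land @9; rethrown@9 h=4 -> second land @13

Answer: 9 13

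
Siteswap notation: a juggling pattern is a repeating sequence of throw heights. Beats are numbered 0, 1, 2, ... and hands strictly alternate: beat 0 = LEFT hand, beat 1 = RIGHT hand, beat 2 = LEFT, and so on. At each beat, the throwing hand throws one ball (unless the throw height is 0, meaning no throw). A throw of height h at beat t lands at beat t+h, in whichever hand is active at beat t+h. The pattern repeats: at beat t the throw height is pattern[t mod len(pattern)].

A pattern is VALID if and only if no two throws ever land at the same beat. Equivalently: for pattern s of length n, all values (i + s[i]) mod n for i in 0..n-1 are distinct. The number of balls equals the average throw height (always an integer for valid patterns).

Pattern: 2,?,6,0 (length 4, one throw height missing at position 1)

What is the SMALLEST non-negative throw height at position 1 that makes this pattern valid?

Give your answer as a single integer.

Answer: 0

Derivation:
i=0: (0 + 2) mod 4 = 2
i=1: s[i]=? (unknown)
i=2: (2 + 6) mod 4 = 0
i=3: (3 + 0) mod 4 = 3
Known residues: [0, 2, 3]; need a permutation of 0..3, so missing residue r = 1
Need (1 + s) mod 4 = 1; smallest s = (1 - 1) mod 4 = 0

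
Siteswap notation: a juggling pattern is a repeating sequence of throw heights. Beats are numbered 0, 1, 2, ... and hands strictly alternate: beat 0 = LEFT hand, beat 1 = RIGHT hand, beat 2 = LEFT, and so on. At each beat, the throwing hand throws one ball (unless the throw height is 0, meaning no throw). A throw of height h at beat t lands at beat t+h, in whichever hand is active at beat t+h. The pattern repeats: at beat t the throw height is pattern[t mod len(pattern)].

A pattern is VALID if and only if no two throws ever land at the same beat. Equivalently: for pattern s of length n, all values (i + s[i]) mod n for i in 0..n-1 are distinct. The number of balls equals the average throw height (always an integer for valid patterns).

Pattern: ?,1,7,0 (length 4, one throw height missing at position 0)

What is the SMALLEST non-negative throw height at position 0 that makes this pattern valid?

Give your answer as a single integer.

i=0: s[i]=? (unknown)
i=1: (1 + 1) mod 4 = 2
i=2: (2 + 7) mod 4 = 1
i=3: (3 + 0) mod 4 = 3
Known residues: [1, 2, 3]; need a permutation of 0..3, so missing residue r = 0
Need (0 + s) mod 4 = 0; smallest s = (0 - 0) mod 4 = 0

Answer: 0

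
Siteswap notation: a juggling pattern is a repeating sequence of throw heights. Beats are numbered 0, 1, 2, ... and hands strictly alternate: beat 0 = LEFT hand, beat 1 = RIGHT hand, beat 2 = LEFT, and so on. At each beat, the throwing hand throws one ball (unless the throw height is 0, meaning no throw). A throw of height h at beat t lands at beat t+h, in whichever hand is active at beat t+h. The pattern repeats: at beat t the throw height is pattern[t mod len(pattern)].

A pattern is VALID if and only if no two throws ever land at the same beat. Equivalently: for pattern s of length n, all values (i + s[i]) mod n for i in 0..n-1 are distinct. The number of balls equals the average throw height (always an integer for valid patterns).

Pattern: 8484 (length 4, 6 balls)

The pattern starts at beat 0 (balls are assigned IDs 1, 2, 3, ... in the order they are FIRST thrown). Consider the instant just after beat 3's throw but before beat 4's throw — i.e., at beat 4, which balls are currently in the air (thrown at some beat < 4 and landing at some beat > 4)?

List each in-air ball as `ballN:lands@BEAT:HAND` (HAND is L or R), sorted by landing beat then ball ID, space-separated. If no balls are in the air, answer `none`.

Answer: ball2:lands@5:R ball4:lands@7:R ball1:lands@8:L ball3:lands@10:L

Derivation:
Beat 0 (L): throw ball1 h=8 -> lands@8:L; in-air after throw: [b1@8:L]
Beat 1 (R): throw ball2 h=4 -> lands@5:R; in-air after throw: [b2@5:R b1@8:L]
Beat 2 (L): throw ball3 h=8 -> lands@10:L; in-air after throw: [b2@5:R b1@8:L b3@10:L]
Beat 3 (R): throw ball4 h=4 -> lands@7:R; in-air after throw: [b2@5:R b4@7:R b1@8:L b3@10:L]
Beat 4 (L): throw ball5 h=8 -> lands@12:L; in-air after throw: [b2@5:R b4@7:R b1@8:L b3@10:L b5@12:L]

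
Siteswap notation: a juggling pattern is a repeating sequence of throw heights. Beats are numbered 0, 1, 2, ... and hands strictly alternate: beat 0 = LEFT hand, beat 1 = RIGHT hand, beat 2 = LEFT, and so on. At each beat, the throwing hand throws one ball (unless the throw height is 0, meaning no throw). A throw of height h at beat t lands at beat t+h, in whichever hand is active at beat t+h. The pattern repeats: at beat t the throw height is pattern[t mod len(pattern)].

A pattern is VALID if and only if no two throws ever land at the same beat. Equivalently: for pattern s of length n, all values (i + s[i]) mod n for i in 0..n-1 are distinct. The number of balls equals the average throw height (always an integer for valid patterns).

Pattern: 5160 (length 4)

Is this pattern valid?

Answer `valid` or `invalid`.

i=0: (i + s[i]) mod n = (0 + 5) mod 4 = 1
i=1: (i + s[i]) mod n = (1 + 1) mod 4 = 2
i=2: (i + s[i]) mod n = (2 + 6) mod 4 = 0
i=3: (i + s[i]) mod n = (3 + 0) mod 4 = 3
Residues: [1, 2, 0, 3], distinct: True

Answer: valid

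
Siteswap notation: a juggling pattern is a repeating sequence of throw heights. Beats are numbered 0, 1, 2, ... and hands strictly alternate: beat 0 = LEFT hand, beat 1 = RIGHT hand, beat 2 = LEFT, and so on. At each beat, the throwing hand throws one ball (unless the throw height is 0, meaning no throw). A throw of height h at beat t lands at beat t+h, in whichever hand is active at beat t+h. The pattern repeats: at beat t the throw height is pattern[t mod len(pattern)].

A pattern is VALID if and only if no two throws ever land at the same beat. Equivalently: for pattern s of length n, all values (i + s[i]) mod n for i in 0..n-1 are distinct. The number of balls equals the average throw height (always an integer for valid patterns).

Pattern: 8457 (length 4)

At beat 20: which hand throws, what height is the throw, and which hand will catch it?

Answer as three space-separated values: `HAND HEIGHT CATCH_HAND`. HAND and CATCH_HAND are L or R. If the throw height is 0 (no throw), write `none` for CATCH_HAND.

Answer: L 8 L

Derivation:
Beat 20: 20 mod 2 = 0, so hand = L
Throw height = pattern[20 mod 4] = pattern[0] = 8
Lands at beat 20+8=28, 28 mod 2 = 0, so catch hand = L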